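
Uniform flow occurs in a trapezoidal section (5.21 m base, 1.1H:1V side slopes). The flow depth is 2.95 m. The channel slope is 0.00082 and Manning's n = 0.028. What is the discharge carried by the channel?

Q = 37.5 m³/s

With bottom width b = 5.21 m and side slope z = 1.1: A = (b + zy)y = (5.21 + 1.1×2.95)×2.95 = 24.94 m²; P = b + 2y√(1+z²) = 5.21 + 2×2.95×1.487 = 13.98 m.
Hydraulic radius R = A/P = 24.94/13.98 = 1.784 m.
Manning's equation: Q = (1/n) A R^(2/3) S^(1/2) = (1/0.028) × 24.94 × 1.784^(2/3) × 0.00082^(1/2) = 37.5 m³/s.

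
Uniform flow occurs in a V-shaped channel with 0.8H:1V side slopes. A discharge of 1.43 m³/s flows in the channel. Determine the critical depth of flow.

y_c = 0.918 m

At critical depth, Q² T / (g A³) = 1, i.e. A³/T = Q²/g = 1.43²/9.81 = 0.2085.
At y = 0.683 m: A³/T = 0.04756 — too small.
At y = 1.14 m: A³/T = 0.6161 — too large.
At y = 0.918 m: A³/T = 0.2086 — close enough.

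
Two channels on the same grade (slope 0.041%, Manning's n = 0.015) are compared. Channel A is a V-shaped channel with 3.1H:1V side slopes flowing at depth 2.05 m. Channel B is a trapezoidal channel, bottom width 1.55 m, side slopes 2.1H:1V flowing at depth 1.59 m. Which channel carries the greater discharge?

Channel A: For a triangular section with side slope z = 3.1: A = zy² = 3.1×2.05² = 13.03 m²; P = 2y√(1+z²) = 2×2.05×3.257 = 13.35 m. Hydraulic radius R = A/P = 13.03/13.35 = 0.9755 m. Q_A = (1/0.015)·13.03·0.9755^(2/3)·√0.00041 = 17.3 m³/s.
Channel B: With bottom width b = 1.55 m and side slope z = 2.1: A = (b + zy)y = (1.55 + 2.1×1.59)×1.59 = 7.774 m²; P = b + 2y√(1+z²) = 1.55 + 2×1.59×2.326 = 8.946 m. Hydraulic radius R = A/P = 7.774/8.946 = 0.8689 m. Q_B = (1/0.015)·7.774·0.8689^(2/3)·√0.00041 = 9.555 m³/s.
Q_A = 17.3 m³/s vs Q_B = 9.555 m³/s, so channel A carries more.

channel A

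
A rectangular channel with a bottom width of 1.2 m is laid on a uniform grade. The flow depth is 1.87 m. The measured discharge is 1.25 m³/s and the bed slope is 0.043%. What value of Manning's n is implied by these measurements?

Flow area A = b·y = 1.2 × 1.87 = 2.244 m². Wetted perimeter P = b + 2y = 1.2 + 2×1.87 = 4.94 m.
Hydraulic radius R = A/P = 2.244/4.94 = 0.4543 m.
Rearranging Manning's equation: n = (1/Q) A R^(2/3) S^(1/2) = (1/1.25) × 2.244 × 0.4543^(2/3) × √0.00043 = 0.022.

n = 0.022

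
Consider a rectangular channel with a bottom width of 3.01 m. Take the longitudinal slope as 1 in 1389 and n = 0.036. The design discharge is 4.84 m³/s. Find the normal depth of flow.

Manning's equation rearranged: A R^(2/3) = nQ / (1·√S) = 0.036 × 4.84 / (√0.0007199) = 6.494.
Trying y = 1.75 m: A R^(2/3) = 4.574 — low.
Trying y = 2.3 m: A R^(2/3) = 6.5 — close enough.

y_n = 2.3 m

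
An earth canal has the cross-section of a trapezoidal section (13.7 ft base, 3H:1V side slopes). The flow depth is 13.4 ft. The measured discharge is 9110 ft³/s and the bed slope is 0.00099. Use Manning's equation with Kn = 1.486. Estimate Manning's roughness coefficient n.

With bottom width b = 13.7 ft and side slope z = 3: A = (b + zy)y = (13.7 + 3×13.4)×13.4 = 722.3 ft²; P = b + 2y√(1+z²) = 13.7 + 2×13.4×3.162 = 98.45 ft.
Hydraulic radius R = A/P = 722.3/98.45 = 7.336 ft.
Rearranging Manning's equation: n = (1.486/Q) A R^(2/3) S^(1/2) = (1.486/9110) × 722.3 × 7.336^(2/3) × √0.00099 = 0.014.

n = 0.014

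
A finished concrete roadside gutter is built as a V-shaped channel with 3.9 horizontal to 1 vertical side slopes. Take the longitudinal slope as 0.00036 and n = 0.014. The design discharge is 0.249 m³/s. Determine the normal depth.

y_n = 0.381 m

Manning's equation rearranged: A R^(2/3) = nQ / (1·√S) = 0.014 × 0.249 / (√0.00036) = 0.1837.
Trying y = 0.276 m: A R^(2/3) = 0.07767 — short.
Trying y = 0.443 m: A R^(2/3) = 0.2743 — over.
Trying y = 0.381 m: A R^(2/3) = 0.1835 — close enough.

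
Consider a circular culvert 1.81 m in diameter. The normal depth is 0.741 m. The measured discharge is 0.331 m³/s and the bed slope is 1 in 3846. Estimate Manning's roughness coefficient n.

n = 0.026

For a circular section of diameter D = 1.81 m at depth y = 0.741 m, the central angle is θ = 2 arccos(1 − 2y/D) = 2.777 rad. Then A = (D²/8)(θ − sin θ) = 0.9913 m² and P = Dθ/2 = 2.513 m.
Hydraulic radius R = A/P = 0.9913/2.513 = 0.3944 m.
Rearranging Manning's equation: n = (1/Q) A R^(2/3) S^(1/2) = (1/0.331) × 0.9913 × 0.3944^(2/3) × √0.00026 = 0.026.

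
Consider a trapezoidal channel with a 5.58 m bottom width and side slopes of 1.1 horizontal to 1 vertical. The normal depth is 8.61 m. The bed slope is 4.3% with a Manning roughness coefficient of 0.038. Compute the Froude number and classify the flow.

supercritical

With bottom width b = 5.58 m and side slope z = 1.1: A = (b + zy)y = (5.58 + 1.1×8.61)×8.61 = 129.6 m²; P = b + 2y√(1+z²) = 5.58 + 2×8.61×1.487 = 31.18 m.
Hydraulic radius R = A/P = 129.6/31.18 = 4.156 m.
V = (1/n) R^(2/3) √S = (1/0.038) × 4.156^(2/3) × √0.043 = 14.11 m/s. Hydraulic depth D_h = A/T = 129.6/24.52 = 5.285 m.
Froude number Fr = V/√(g·D_h) = 14.11/√(9.81×5.285) = 1.96, which is greater than 1, so the flow is supercritical.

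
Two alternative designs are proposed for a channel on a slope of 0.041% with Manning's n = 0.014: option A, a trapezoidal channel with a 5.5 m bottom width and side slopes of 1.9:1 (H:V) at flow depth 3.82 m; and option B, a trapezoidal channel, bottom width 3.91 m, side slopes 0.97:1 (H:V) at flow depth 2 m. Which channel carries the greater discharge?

channel A

Channel A: With bottom width b = 5.5 m and side slope z = 1.9: A = (b + zy)y = (5.5 + 1.9×3.82)×3.82 = 48.74 m²; P = b + 2y√(1+z²) = 5.5 + 2×3.82×2.147 = 21.9 m. Hydraulic radius R = A/P = 48.74/21.9 = 2.225 m. Q_A = (1/0.014)·48.74·2.225^(2/3)·√0.00041 = 120.1 m³/s.
Channel B: With bottom width b = 3.91 m and side slope z = 0.97: A = (b + zy)y = (3.91 + 0.97×2)×2 = 11.7 m²; P = b + 2y√(1+z²) = 3.91 + 2×2×1.393 = 9.483 m. Hydraulic radius R = A/P = 11.7/9.483 = 1.234 m. Q_B = (1/0.014)·11.7·1.234^(2/3)·√0.00041 = 19.47 m³/s.
Q_A = 120.1 m³/s vs Q_B = 19.47 m³/s, so channel A carries more.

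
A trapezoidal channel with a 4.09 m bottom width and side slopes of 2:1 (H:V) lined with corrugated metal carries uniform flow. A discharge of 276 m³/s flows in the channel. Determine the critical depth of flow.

y_c = 4.32 m

At critical depth, Q² T / (g A³) = 1, i.e. A³/T = Q²/g = 276²/9.81 = 7765.
Try y = 3.79 m: A³/T = 4495 — short.
Try y = 5.23 m: A³/T = 17620 — over.
Try y = 4.32 m: A³/T = 7783 — matches.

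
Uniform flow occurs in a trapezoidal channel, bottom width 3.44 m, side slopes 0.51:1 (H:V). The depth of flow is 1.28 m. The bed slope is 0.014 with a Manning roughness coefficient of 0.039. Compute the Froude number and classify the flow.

With bottom width b = 3.44 m and side slope z = 0.51: A = (b + zy)y = (3.44 + 0.51×1.28)×1.28 = 5.239 m²; P = b + 2y√(1+z²) = 3.44 + 2×1.28×1.123 = 6.314 m.
Hydraulic radius R = A/P = 5.239/6.314 = 0.8297 m.
V = (1/n) R^(2/3) √S = (1/0.039) × 0.8297^(2/3) × √0.014 = 2.679 m/s. Hydraulic depth D_h = A/T = 5.239/4.746 = 1.104 m.
Froude number Fr = V/√(g·D_h) = 2.679/√(9.81×1.104) = 0.814, which is less than 1, so the flow is subcritical.

subcritical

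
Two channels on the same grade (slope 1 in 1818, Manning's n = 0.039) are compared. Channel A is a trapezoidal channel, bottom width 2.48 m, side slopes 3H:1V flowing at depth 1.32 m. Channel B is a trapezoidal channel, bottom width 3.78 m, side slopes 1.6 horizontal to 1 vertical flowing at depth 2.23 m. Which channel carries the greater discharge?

Channel A: With bottom width b = 2.48 m and side slope z = 3: A = (b + zy)y = (2.48 + 3×1.32)×1.32 = 8.501 m²; P = b + 2y√(1+z²) = 2.48 + 2×1.32×3.162 = 10.83 m. Hydraulic radius R = A/P = 8.501/10.83 = 0.785 m. Q_A = (1/0.039)·8.501·0.785^(2/3)·√0.0005501 = 4.35 m³/s.
Channel B: With bottom width b = 3.78 m and side slope z = 1.6: A = (b + zy)y = (3.78 + 1.6×2.23)×2.23 = 16.39 m²; P = b + 2y√(1+z²) = 3.78 + 2×2.23×1.887 = 12.2 m. Hydraulic radius R = A/P = 16.39/12.2 = 1.344 m. Q_B = (1/0.039)·16.39·1.344^(2/3)·√0.0005501 = 12 m³/s.
Q_A = 4.35 m³/s vs Q_B = 12 m³/s, so channel B carries more.

channel B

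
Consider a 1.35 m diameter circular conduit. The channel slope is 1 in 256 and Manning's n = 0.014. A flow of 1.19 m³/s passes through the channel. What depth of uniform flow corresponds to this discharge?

Manning's equation rearranged: A R^(2/3) = nQ / (1·√S) = 0.014 × 1.19 / (√0.003906) = 0.2666.
Try y = 0.467 m: A R^(2/3) = 0.1785 — too small.
Try y = 0.711 m: A R^(2/3) = 0.3785 — too large.
Try y = 0.581 m: A R^(2/3) = 0.267 — ≈ 0.2666.

y_n = 0.581 m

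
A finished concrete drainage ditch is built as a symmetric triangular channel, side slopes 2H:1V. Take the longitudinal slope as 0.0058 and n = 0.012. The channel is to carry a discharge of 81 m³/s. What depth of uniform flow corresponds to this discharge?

y_n = 2.45 m

Manning's equation rearranged: A R^(2/3) = nQ / (1·√S) = 0.012 × 81 / (√0.0058) = 12.76.
At y = 2.18 m: A R^(2/3) = 9.345 — short.
At y = 3.13 m: A R^(2/3) = 24.52 — over.
At y = 2.45 m: A R^(2/3) = 12.76 — ≈ 12.76.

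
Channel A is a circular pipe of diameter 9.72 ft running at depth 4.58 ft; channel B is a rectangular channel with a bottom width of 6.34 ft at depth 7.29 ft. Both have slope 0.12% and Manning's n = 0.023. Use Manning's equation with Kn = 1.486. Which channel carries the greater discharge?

channel B

Channel A: For a circular section of diameter D = 9.72 ft at depth y = 4.58 ft, the central angle is θ = 2 arccos(1 − 2y/D) = 3.026 rad. Then A = (D²/8)(θ − sin θ) = 34.38 ft² and P = Dθ/2 = 14.71 ft. Hydraulic radius R = A/P = 34.38/14.71 = 2.338 ft. Q_A = (1.486/0.023)·34.38·2.338^(2/3)·√0.0012 = 135.5 ft³/s.
Channel B: Flow area A = b·y = 6.34 × 7.29 = 46.22 ft². Wetted perimeter P = b + 2y = 6.34 + 2×7.29 = 20.92 ft. Hydraulic radius R = A/P = 46.22/20.92 = 2.209 ft. Q_B = (1.486/0.023)·46.22·2.209^(2/3)·√0.0012 = 175.5 ft³/s.
Q_A = 135.5 ft³/s vs Q_B = 175.5 ft³/s, so channel B carries more.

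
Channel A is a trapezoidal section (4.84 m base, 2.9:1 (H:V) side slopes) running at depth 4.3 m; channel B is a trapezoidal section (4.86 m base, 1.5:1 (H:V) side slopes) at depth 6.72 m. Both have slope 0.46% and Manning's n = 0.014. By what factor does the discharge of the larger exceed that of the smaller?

Channel A: With bottom width b = 4.84 m and side slope z = 2.9: A = (b + zy)y = (4.84 + 2.9×4.3)×4.3 = 74.43 m²; P = b + 2y√(1+z²) = 4.84 + 2×4.3×3.068 = 31.22 m. Hydraulic radius R = A/P = 74.43/31.22 = 2.384 m. Q_A = (1/0.014)·74.43·2.384^(2/3)·√0.0046 = 643.5 m³/s.
Channel B: With bottom width b = 4.86 m and side slope z = 1.5: A = (b + zy)y = (4.86 + 1.5×6.72)×6.72 = 100.4 m²; P = b + 2y√(1+z²) = 4.86 + 2×6.72×1.803 = 29.09 m. Hydraulic radius R = A/P = 100.4/29.09 = 3.451 m. Q_B = (1/0.014)·100.4·3.451^(2/3)·√0.0046 = 1111 m³/s.
The larger discharge is 1111 m³/s and the smaller is 643.5 m³/s; the ratio is 1.73.

1.73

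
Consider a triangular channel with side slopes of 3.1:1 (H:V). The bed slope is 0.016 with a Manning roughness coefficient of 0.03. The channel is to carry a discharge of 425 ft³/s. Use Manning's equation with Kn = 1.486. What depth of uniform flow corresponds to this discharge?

Manning's equation rearranged: A R^(2/3) = nQ / (1.486·√S) = 0.03 × 425 / (1.486 × √0.016) = 67.83.
Try y = 4.43 ft: A R^(2/3) = 100 — high.
Try y = 2.94 ft: A R^(2/3) = 33.52 — low.
Try y = 3.83 ft: A R^(2/3) = 67.85 — ≈ 67.83.

y_n = 3.83 ft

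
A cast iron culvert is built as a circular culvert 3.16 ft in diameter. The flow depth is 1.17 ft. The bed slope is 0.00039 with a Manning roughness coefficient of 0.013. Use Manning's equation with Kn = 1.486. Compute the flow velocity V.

V = 1.67 ft/s

For a circular section of diameter D = 3.16 ft at depth y = 1.17 ft, the central angle is θ = 2 arccos(1 − 2y/D) = 2.617 rad. Then A = (D²/8)(θ − sin θ) = 2.64 ft² and P = Dθ/2 = 4.134 ft.
Hydraulic radius R = A/P = 2.64/4.134 = 0.6387 ft.
From Manning's equation, V = (1.486/n) R^(2/3) S^(1/2) = (1.486/0.013) × 0.6387^(2/3) × 0.00039^(1/2) = 1.67 ft/s.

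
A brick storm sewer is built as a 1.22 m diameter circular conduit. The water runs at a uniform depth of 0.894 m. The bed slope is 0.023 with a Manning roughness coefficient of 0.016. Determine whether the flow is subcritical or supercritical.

For a circular section of diameter D = 1.22 m at depth y = 0.894 m, the central angle is θ = 2 arccos(1 − 2y/D) = 4.11 rad. Then A = (D²/8)(θ − sin θ) = 0.918 m² and P = Dθ/2 = 2.507 m.
Hydraulic radius R = A/P = 0.918/2.507 = 0.3662 m.
V = (1/n) R^(2/3) √S = (1/0.016) × 0.3662^(2/3) × √0.023 = 4.851 m/s. Hydraulic depth D_h = A/T = 0.918/1.08 = 0.8502 m.
Froude number Fr = V/√(g·D_h) = 4.851/√(9.81×0.8502) = 1.68, which is greater than 1, so the flow is supercritical.

supercritical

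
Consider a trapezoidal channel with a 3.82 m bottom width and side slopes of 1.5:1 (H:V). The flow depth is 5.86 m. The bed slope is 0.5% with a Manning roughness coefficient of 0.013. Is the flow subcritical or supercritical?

supercritical

With bottom width b = 3.82 m and side slope z = 1.5: A = (b + zy)y = (3.82 + 1.5×5.86)×5.86 = 73.89 m²; P = b + 2y√(1+z²) = 3.82 + 2×5.86×1.803 = 24.95 m.
Hydraulic radius R = A/P = 73.89/24.95 = 2.962 m.
V = (1/n) R^(2/3) √S = (1/0.013) × 2.962^(2/3) × √0.005 = 11.22 m/s. Hydraulic depth D_h = A/T = 73.89/21.4 = 3.453 m.
Froude number Fr = V/√(g·D_h) = 11.22/√(9.81×3.453) = 1.93, which is greater than 1, so the flow is supercritical.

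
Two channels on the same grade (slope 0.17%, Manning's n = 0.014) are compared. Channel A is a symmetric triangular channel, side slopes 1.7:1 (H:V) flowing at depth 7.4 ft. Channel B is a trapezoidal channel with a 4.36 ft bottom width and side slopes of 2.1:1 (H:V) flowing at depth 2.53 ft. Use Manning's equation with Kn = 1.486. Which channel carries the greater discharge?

channel A

Channel A: For a triangular section with side slope z = 1.7: A = zy² = 1.7×7.4² = 93.09 ft²; P = 2y√(1+z²) = 2×7.4×1.972 = 29.19 ft. Hydraulic radius R = A/P = 93.09/29.19 = 3.189 ft. Q_A = (1.486/0.014)·93.09·3.189^(2/3)·√0.0017 = 882.7 ft³/s.
Channel B: With bottom width b = 4.36 ft and side slope z = 2.1: A = (b + zy)y = (4.36 + 2.1×2.53)×2.53 = 24.47 ft²; P = b + 2y√(1+z²) = 4.36 + 2×2.53×2.326 = 16.13 ft. Hydraulic radius R = A/P = 24.47/16.13 = 1.517 ft. Q_B = (1.486/0.014)·24.47·1.517^(2/3)·√0.0017 = 141.4 ft³/s.
Q_A = 882.7 ft³/s vs Q_B = 141.4 ft³/s, so channel A carries more.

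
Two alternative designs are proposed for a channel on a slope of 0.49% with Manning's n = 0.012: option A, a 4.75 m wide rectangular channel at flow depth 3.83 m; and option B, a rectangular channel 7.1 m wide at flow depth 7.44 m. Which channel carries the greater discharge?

channel B

Channel A: Flow area A = b·y = 4.75 × 3.83 = 18.19 m². Wetted perimeter P = b + 2y = 4.75 + 2×3.83 = 12.41 m. Hydraulic radius R = A/P = 18.19/12.41 = 1.466 m. Q_A = (1/0.012)·18.19·1.466^(2/3)·√0.0049 = 136.9 m³/s.
Channel B: Flow area A = b·y = 7.1 × 7.44 = 52.82 m². Wetted perimeter P = b + 2y = 7.1 + 2×7.44 = 21.98 m. Hydraulic radius R = A/P = 52.82/21.98 = 2.403 m. Q_B = (1/0.012)·52.82·2.403^(2/3)·√0.0049 = 552.9 m³/s.
Q_A = 136.9 m³/s vs Q_B = 552.9 m³/s, so channel B carries more.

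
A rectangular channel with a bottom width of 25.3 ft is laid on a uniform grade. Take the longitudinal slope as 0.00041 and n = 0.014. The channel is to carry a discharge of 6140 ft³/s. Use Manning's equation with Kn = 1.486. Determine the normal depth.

Manning's equation rearranged: A R^(2/3) = nQ / (1.486·√S) = 0.014 × 6140 / (1.486 × √0.00041) = 2857.
At y = 19.9 ft: A R^(2/3) = 1969 — too small.
At y = 34.3 ft: A R^(2/3) = 3822 — too large.
At y = 26.9 ft: A R^(2/3) = 2858 — close enough.

y_n = 26.9 ft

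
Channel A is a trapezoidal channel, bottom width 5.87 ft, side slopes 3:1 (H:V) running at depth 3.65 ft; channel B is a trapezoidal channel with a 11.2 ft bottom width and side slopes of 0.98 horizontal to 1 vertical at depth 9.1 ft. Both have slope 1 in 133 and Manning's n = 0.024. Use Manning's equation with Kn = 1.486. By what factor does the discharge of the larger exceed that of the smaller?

Channel A: With bottom width b = 5.87 ft and side slope z = 3: A = (b + zy)y = (5.87 + 3×3.65)×3.65 = 61.39 ft²; P = b + 2y√(1+z²) = 5.87 + 2×3.65×3.162 = 28.95 ft. Hydraulic radius R = A/P = 61.39/28.95 = 2.12 ft. Q_A = (1.486/0.024)·61.39·2.12^(2/3)·√0.007519 = 544 ft³/s.
Channel B: With bottom width b = 11.2 ft and side slope z = 0.98: A = (b + zy)y = (11.2 + 0.98×9.1)×9.1 = 183.1 ft²; P = b + 2y√(1+z²) = 11.2 + 2×9.1×1.4 = 36.68 ft. Hydraulic radius R = A/P = 183.1/36.68 = 4.991 ft. Q_B = (1.486/0.024)·183.1·4.991^(2/3)·√0.007519 = 2870 ft³/s.
The larger discharge is 2870 ft³/s and the smaller is 544 ft³/s; the ratio is 5.28.

5.28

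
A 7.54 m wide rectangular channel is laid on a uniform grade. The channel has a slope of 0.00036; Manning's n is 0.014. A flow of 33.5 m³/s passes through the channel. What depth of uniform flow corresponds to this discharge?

Manning's equation rearranged: A R^(2/3) = nQ / (1·√S) = 0.014 × 33.5 / (√0.00036) = 24.72.
Trying y = 2.15 m: A R^(2/3) = 19.99 — short.
Trying y = 3.03 m: A R^(2/3) = 32.28 — over.
Trying y = 2.5 m: A R^(2/3) = 24.74 — matches.

y_n = 2.5 m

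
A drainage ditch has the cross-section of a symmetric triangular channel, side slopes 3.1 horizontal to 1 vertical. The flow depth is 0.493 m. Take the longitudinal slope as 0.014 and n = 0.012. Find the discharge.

Q = 2.83 m³/s

For a triangular section with side slope z = 3.1: A = zy² = 3.1×0.493² = 0.7535 m²; P = 2y√(1+z²) = 2×0.493×3.257 = 3.212 m.
Hydraulic radius R = A/P = 0.7535/3.212 = 0.2346 m.
Manning's equation: Q = (1/n) A R^(2/3) S^(1/2) = (1/0.012) × 0.7535 × 0.2346^(2/3) × 0.014^(1/2) = 2.83 m³/s.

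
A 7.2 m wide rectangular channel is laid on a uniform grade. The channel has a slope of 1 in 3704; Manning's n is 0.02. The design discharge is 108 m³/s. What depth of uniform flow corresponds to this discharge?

y_n = 9.61 m

Manning's equation rearranged: A R^(2/3) = nQ / (1·√S) = 0.02 × 108 / (√0.00027) = 131.5.
At y = 10.8 m: A R^(2/3) = 150.8 — too large.
At y = 9.61 m: A R^(2/3) = 131.5 — close enough.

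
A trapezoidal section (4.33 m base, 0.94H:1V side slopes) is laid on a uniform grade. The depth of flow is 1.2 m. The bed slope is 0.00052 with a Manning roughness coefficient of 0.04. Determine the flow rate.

Q = 3.37 m³/s

With bottom width b = 4.33 m and side slope z = 0.94: A = (b + zy)y = (4.33 + 0.94×1.2)×1.2 = 6.55 m²; P = b + 2y√(1+z²) = 4.33 + 2×1.2×1.372 = 7.624 m.
Hydraulic radius R = A/P = 6.55/7.624 = 0.8591 m.
Manning's equation: Q = (1/n) A R^(2/3) S^(1/2) = (1/0.04) × 6.55 × 0.8591^(2/3) × 0.00052^(1/2) = 3.37 m³/s.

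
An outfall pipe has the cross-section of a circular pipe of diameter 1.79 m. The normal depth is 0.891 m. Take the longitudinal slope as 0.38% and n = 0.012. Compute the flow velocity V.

V = 3 m/s

For a circular section of diameter D = 1.79 m at depth y = 0.891 m, the central angle is θ = 2 arccos(1 − 2y/D) = 3.133 rad. Then A = (D²/8)(θ − sin θ) = 1.251 m² and P = Dθ/2 = 2.804 m.
Hydraulic radius R = A/P = 1.251/2.804 = 0.4462 m.
From Manning's equation, V = (1/n) R^(2/3) S^(1/2) = (1/0.012) × 0.4462^(2/3) × 0.0038^(1/2) = 3 m/s.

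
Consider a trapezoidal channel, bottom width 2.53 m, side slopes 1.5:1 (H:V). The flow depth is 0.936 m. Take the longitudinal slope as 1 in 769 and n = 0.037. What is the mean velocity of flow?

With bottom width b = 2.53 m and side slope z = 1.5: A = (b + zy)y = (2.53 + 1.5×0.936)×0.936 = 3.682 m²; P = b + 2y√(1+z²) = 2.53 + 2×0.936×1.803 = 5.905 m.
Hydraulic radius R = A/P = 3.682/5.905 = 0.6236 m.
From Manning's equation, V = (1/n) R^(2/3) S^(1/2) = (1/0.037) × 0.6236^(2/3) × 0.0013^(1/2) = 0.711 m/s.

V = 0.711 m/s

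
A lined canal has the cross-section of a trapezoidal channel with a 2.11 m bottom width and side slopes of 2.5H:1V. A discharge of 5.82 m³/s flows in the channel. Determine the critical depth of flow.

y_c = 0.697 m

At critical depth, Q² T / (g A³) = 1, i.e. A³/T = Q²/g = 5.82²/9.81 = 3.453.
Trying y = 0.539 m: A³/T = 1.347 — short.
Trying y = 0.869 m: A³/T = 7.985 — over.
Trying y = 0.697 m: A³/T = 3.46 — matches.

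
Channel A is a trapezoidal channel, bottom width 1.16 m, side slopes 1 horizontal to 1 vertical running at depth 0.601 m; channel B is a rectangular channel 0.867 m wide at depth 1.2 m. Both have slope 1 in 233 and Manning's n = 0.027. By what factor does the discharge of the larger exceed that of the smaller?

Channel A: With bottom width b = 1.16 m and side slope z = 1: A = (b + zy)y = (1.16 + 1×0.601)×0.601 = 1.058 m²; P = b + 2y√(1+z²) = 1.16 + 2×0.601×1.414 = 2.86 m. Hydraulic radius R = A/P = 1.058/2.86 = 0.3701 m. Q_A = (1/0.027)·1.058·0.3701^(2/3)·√0.004292 = 1.324 m³/s.
Channel B: Flow area A = b·y = 0.867 × 1.2 = 1.04 m². Wetted perimeter P = b + 2y = 0.867 + 2×1.2 = 3.267 m. Hydraulic radius R = A/P = 1.04/3.267 = 0.3185 m. Q_B = (1/0.027)·1.04·0.3185^(2/3)·√0.004292 = 1.177 m³/s.
The larger discharge is 1.324 m³/s and the smaller is 1.177 m³/s; the ratio is 1.12.

1.12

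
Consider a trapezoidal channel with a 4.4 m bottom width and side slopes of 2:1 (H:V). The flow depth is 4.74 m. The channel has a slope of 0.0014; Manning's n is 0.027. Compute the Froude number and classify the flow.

With bottom width b = 4.4 m and side slope z = 2: A = (b + zy)y = (4.4 + 2×4.74)×4.74 = 65.79 m²; P = b + 2y√(1+z²) = 4.4 + 2×4.74×2.236 = 25.6 m.
Hydraulic radius R = A/P = 65.79/25.6 = 2.57 m.
V = (1/n) R^(2/3) √S = (1/0.027) × 2.57^(2/3) × √0.0014 = 2.6 m/s. Hydraulic depth D_h = A/T = 65.79/23.36 = 2.816 m.
Froude number Fr = V/√(g·D_h) = 2.6/√(9.81×2.816) = 0.495, which is less than 1, so the flow is subcritical.

subcritical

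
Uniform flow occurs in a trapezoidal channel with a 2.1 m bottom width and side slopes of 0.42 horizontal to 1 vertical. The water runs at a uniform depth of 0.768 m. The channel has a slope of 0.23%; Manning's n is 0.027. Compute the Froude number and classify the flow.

With bottom width b = 2.1 m and side slope z = 0.42: A = (b + zy)y = (2.1 + 0.42×0.768)×0.768 = 1.861 m²; P = b + 2y√(1+z²) = 2.1 + 2×0.768×1.085 = 3.766 m.
Hydraulic radius R = A/P = 1.861/3.766 = 0.494 m.
V = (1/n) R^(2/3) √S = (1/0.027) × 0.494^(2/3) × √0.0023 = 1.11 m/s. Hydraulic depth D_h = A/T = 1.861/2.745 = 0.6778 m.
Froude number Fr = V/√(g·D_h) = 1.11/√(9.81×0.6778) = 0.43, which is less than 1, so the flow is subcritical.

subcritical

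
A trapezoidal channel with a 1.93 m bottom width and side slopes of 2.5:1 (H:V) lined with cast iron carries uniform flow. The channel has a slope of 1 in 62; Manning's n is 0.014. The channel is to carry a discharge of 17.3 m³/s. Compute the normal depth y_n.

y_n = 0.783 m

Manning's equation rearranged: A R^(2/3) = nQ / (1·√S) = 0.014 × 17.3 / (√0.01613) = 1.907.
Trying y = 0.938 m: A R^(2/3) = 2.771 — high.
Trying y = 0.589 m: A R^(2/3) = 1.075 — low.
Trying y = 0.783 m: A R^(2/3) = 1.905 — close enough.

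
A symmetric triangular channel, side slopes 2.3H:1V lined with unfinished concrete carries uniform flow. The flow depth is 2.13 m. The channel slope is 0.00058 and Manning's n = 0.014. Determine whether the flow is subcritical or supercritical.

subcritical

For a triangular section with side slope z = 2.3: A = zy² = 2.3×2.13² = 10.43 m²; P = 2y√(1+z²) = 2×2.13×2.508 = 10.68 m.
Hydraulic radius R = A/P = 10.43/10.68 = 0.9767 m.
V = (1/n) R^(2/3) √S = (1/0.014) × 0.9767^(2/3) × √0.00058 = 1.693 m/s. Hydraulic depth D_h = A/T = 10.43/9.798 = 1.065 m.
Froude number Fr = V/√(g·D_h) = 1.693/√(9.81×1.065) = 0.524, which is less than 1, so the flow is subcritical.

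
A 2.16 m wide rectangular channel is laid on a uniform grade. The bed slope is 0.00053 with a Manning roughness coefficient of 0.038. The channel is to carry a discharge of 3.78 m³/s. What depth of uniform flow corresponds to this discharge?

y_n = 3.31 m

Manning's equation rearranged: A R^(2/3) = nQ / (1·√S) = 0.038 × 3.78 / (√0.00053) = 6.239.
Try y = 2.27 m: A R^(2/3) = 3.982 — low.
Try y = 3.7 m: A R^(2/3) = 7.092 — high.
Try y = 3.31 m: A R^(2/3) = 6.235 — matches.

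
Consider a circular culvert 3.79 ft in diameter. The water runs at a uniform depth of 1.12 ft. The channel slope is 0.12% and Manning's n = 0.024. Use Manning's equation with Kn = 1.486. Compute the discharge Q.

Q = 4.44 ft³/s

For a circular section of diameter D = 3.79 ft at depth y = 1.12 ft, the central angle is θ = 2 arccos(1 − 2y/D) = 2.299 rad. Then A = (D²/8)(θ − sin θ) = 2.788 ft² and P = Dθ/2 = 4.356 ft.
Hydraulic radius R = A/P = 2.788/4.356 = 0.6399 ft.
Manning's equation: Q = (1.486/n) A R^(2/3) S^(1/2) = (1.486/0.024) × 2.788 × 0.6399^(2/3) × 0.0012^(1/2) = 4.44 ft³/s.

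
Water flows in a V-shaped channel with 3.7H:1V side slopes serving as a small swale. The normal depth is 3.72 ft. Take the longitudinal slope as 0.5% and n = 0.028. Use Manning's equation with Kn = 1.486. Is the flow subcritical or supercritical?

subcritical

For a triangular section with side slope z = 3.7: A = zy² = 3.7×3.72² = 51.2 ft²; P = 2y√(1+z²) = 2×3.72×3.833 = 28.52 ft.
Hydraulic radius R = A/P = 51.2/28.52 = 1.796 ft.
V = (1.486/n) R^(2/3) √S = (1.486/0.028) × 1.796^(2/3) × √0.005 = 5.544 ft/s. Hydraulic depth D_h = A/T = 51.2/27.53 = 1.86 ft.
Froude number Fr = V/√(g·D_h) = 5.544/√(32.2×1.86) = 0.716, which is less than 1, so the flow is subcritical.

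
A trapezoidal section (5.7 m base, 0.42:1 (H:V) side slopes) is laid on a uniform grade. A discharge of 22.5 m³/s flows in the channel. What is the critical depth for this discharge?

y_c = 1.13 m

At critical depth, Q² T / (g A³) = 1, i.e. A³/T = Q²/g = 22.5²/9.81 = 51.61.
Try y = 1.35 m: A³/T = 88.61 — high.
Try y = 0.994 m: A³/T = 34.41 — low.
Try y = 1.13 m: A³/T = 51.08 — matches.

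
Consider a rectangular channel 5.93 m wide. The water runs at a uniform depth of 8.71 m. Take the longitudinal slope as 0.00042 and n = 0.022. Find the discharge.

Q = 81.7 m³/s

Flow area A = b·y = 5.93 × 8.71 = 51.65 m². Wetted perimeter P = b + 2y = 5.93 + 2×8.71 = 23.35 m.
Hydraulic radius R = A/P = 51.65/23.35 = 2.212 m.
Manning's equation: Q = (1/n) A R^(2/3) S^(1/2) = (1/0.022) × 51.65 × 2.212^(2/3) × 0.00042^(1/2) = 81.7 m³/s.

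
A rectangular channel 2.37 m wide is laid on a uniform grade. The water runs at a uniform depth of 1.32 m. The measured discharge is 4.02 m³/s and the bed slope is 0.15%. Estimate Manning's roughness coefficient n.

Flow area A = b·y = 2.37 × 1.32 = 3.128 m². Wetted perimeter P = b + 2y = 2.37 + 2×1.32 = 5.01 m.
Hydraulic radius R = A/P = 3.128/5.01 = 0.6244 m.
Rearranging Manning's equation: n = (1/Q) A R^(2/3) S^(1/2) = (1/4.02) × 3.128 × 0.6244^(2/3) × √0.0015 = 0.022.

n = 0.022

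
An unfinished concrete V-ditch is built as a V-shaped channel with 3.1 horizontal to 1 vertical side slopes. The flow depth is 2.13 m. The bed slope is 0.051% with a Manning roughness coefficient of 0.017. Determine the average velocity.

For a triangular section with side slope z = 3.1: A = zy² = 3.1×2.13² = 14.06 m²; P = 2y√(1+z²) = 2×2.13×3.257 = 13.88 m.
Hydraulic radius R = A/P = 14.06/13.88 = 1.014 m.
From Manning's equation, V = (1/n) R^(2/3) S^(1/2) = (1/0.017) × 1.014^(2/3) × 0.00051^(1/2) = 1.34 m/s.

V = 1.34 m/s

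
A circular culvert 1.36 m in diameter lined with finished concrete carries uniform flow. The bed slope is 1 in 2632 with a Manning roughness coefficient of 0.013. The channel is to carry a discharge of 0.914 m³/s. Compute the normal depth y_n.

Manning's equation rearranged: A R^(2/3) = nQ / (1·√S) = 0.013 × 0.914 / (√0.0003799) = 0.6096.
At y = 1.18 m: A R^(2/3) = 0.7397 — too large.
At y = 0.769 m: A R^(2/3) = 0.4333 — too small.
At y = 0.973 m: A R^(2/3) = 0.6093 — matches.

y_n = 0.973 m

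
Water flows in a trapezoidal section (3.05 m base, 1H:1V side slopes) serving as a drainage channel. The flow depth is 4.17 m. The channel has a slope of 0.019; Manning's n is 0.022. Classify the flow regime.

With bottom width b = 3.05 m and side slope z = 1: A = (b + zy)y = (3.05 + 1×4.17)×4.17 = 30.11 m²; P = b + 2y√(1+z²) = 3.05 + 2×4.17×1.414 = 14.84 m.
Hydraulic radius R = A/P = 30.11/14.84 = 2.028 m.
V = (1/n) R^(2/3) √S = (1/0.022) × 2.028^(2/3) × √0.019 = 10.04 m/s. Hydraulic depth D_h = A/T = 30.11/11.39 = 2.643 m.
Froude number Fr = V/√(g·D_h) = 10.04/√(9.81×2.643) = 1.97, which is greater than 1, so the flow is supercritical.

supercritical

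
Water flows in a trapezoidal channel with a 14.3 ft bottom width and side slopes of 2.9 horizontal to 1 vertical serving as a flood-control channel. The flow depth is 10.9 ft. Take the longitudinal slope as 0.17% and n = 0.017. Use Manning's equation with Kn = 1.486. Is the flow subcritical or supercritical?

With bottom width b = 14.3 ft and side slope z = 2.9: A = (b + zy)y = (14.3 + 2.9×10.9)×10.9 = 500.4 ft²; P = b + 2y√(1+z²) = 14.3 + 2×10.9×3.068 = 81.17 ft.
Hydraulic radius R = A/P = 500.4/81.17 = 6.165 ft.
V = (1.486/n) R^(2/3) √S = (1.486/0.017) × 6.165^(2/3) × √0.0017 = 12.12 ft/s. Hydraulic depth D_h = A/T = 500.4/77.52 = 6.455 ft.
Froude number Fr = V/√(g·D_h) = 12.12/√(32.2×6.455) = 0.84, which is less than 1, so the flow is subcritical.

subcritical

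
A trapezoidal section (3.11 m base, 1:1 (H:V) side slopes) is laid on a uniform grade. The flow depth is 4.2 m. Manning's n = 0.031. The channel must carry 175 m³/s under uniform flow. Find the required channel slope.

With bottom width b = 3.11 m and side slope z = 1: A = (b + zy)y = (3.11 + 1×4.2)×4.2 = 30.7 m²; P = b + 2y√(1+z²) = 3.11 + 2×4.2×1.414 = 14.99 m.
Hydraulic radius R = A/P = 30.7/14.99 = 2.048 m.
From Manning's equation, S = [nQ / (1 A R^(2/3))]² = [0.031 × 175 / (1 × 30.7 × 2.048^(2/3))]² = 0.012.

S = 0.012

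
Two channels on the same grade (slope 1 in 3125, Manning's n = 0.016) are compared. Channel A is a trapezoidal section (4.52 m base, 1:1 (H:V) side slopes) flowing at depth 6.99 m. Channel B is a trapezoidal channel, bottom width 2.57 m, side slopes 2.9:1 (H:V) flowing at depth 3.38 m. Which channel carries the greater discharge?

channel A

Channel A: With bottom width b = 4.52 m and side slope z = 1: A = (b + zy)y = (4.52 + 1×6.99)×6.99 = 80.45 m²; P = b + 2y√(1+z²) = 4.52 + 2×6.99×1.414 = 24.29 m. Hydraulic radius R = A/P = 80.45/24.29 = 3.312 m. Q_A = (1/0.016)·80.45·3.312^(2/3)·√0.00032 = 199.9 m³/s.
Channel B: With bottom width b = 2.57 m and side slope z = 2.9: A = (b + zy)y = (2.57 + 2.9×3.38)×3.38 = 41.82 m²; P = b + 2y√(1+z²) = 2.57 + 2×3.38×3.068 = 23.31 m. Hydraulic radius R = A/P = 41.82/23.31 = 1.794 m. Q_B = (1/0.016)·41.82·1.794^(2/3)·√0.00032 = 69.03 m³/s.
Q_A = 199.9 m³/s vs Q_B = 69.03 m³/s, so channel A carries more.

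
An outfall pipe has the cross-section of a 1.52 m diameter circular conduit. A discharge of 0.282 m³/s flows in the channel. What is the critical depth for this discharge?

At critical depth, Q² T / (g A³) = 1, i.e. A³/T = Q²/g = 0.282²/9.81 = 0.008106.
Trying y = 0.194 m: A³/T = 0.002423 — too small.
Trying y = 0.264 m: A³/T = 0.008154 — close enough.

y_c = 0.264 m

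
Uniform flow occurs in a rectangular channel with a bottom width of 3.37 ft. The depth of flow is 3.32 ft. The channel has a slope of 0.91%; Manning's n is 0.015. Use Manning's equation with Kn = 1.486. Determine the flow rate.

Flow area A = b·y = 3.37 × 3.32 = 11.19 ft². Wetted perimeter P = b + 2y = 3.37 + 2×3.32 = 10.01 ft.
Hydraulic radius R = A/P = 11.19/10.01 = 1.118 ft.
Manning's equation: Q = (1.486/n) A R^(2/3) S^(1/2) = (1.486/0.015) × 11.19 × 1.118^(2/3) × 0.0091^(1/2) = 114 ft³/s.

Q = 114 ft³/s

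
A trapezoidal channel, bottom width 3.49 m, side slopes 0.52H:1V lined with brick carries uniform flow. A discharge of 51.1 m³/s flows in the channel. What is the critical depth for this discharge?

y_c = 2.46 m

At critical depth, Q² T / (g A³) = 1, i.e. A³/T = Q²/g = 51.1²/9.81 = 266.2.
Try y = 3.02 m: A³/T = 538.3 — high.
Try y = 2.46 m: A³/T = 267 — close enough.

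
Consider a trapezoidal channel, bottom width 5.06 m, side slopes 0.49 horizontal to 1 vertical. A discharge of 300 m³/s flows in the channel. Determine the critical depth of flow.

y_c = 5.84 m

At critical depth, Q² T / (g A³) = 1, i.e. A³/T = Q²/g = 300²/9.81 = 9174.
Try y = 6.88 m: A³/T = 16540 — too large.
Try y = 5.08 m: A³/T = 5619 — too small.
Try y = 5.84 m: A³/T = 9182 — ≈ 9174.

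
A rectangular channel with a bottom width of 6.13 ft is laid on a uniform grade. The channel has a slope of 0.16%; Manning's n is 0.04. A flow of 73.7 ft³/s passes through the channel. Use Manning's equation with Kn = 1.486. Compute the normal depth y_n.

y_n = 5.22 ft

Manning's equation rearranged: A R^(2/3) = nQ / (1.486·√S) = 0.04 × 73.7 / (1.486 × √0.0016) = 49.6.
Try y = 5.92 ft: A R^(2/3) = 57.98 — high.
Try y = 4.05 ft: A R^(2/3) = 35.98 — low.
Try y = 5.22 ft: A R^(2/3) = 49.62 — matches.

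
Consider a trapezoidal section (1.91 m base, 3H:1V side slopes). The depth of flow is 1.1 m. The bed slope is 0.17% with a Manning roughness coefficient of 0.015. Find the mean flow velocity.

V = 2.05 m/s

With bottom width b = 1.91 m and side slope z = 3: A = (b + zy)y = (1.91 + 3×1.1)×1.1 = 5.731 m²; P = b + 2y√(1+z²) = 1.91 + 2×1.1×3.162 = 8.867 m.
Hydraulic radius R = A/P = 5.731/8.867 = 0.6463 m.
From Manning's equation, V = (1/n) R^(2/3) S^(1/2) = (1/0.015) × 0.6463^(2/3) × 0.0017^(1/2) = 2.05 m/s.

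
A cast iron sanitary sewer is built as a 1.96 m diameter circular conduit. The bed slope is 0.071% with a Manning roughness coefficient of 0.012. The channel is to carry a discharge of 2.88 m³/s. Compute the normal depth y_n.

Manning's equation rearranged: A R^(2/3) = nQ / (1·√S) = 0.012 × 2.88 / (√0.00071) = 1.297.
At y = 1.38 m: A R^(2/3) = 1.582 — high.
At y = 0.944 m: A R^(2/3) = 0.8795 — low.
At y = 1.2 m: A R^(2/3) = 1.299 — ≈ 1.297.

y_n = 1.2 m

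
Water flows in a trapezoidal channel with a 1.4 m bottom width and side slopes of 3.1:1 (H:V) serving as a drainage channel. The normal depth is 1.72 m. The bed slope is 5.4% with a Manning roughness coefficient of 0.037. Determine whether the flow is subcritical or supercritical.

With bottom width b = 1.4 m and side slope z = 3.1: A = (b + zy)y = (1.4 + 3.1×1.72)×1.72 = 11.58 m²; P = b + 2y√(1+z²) = 1.4 + 2×1.72×3.257 = 12.61 m.
Hydraulic radius R = A/P = 11.58/12.61 = 0.9186 m.
V = (1/n) R^(2/3) √S = (1/0.037) × 0.9186^(2/3) × √0.054 = 5.935 m/s. Hydraulic depth D_h = A/T = 11.58/12.06 = 0.9598 m.
Froude number Fr = V/√(g·D_h) = 5.935/√(9.81×0.9598) = 1.93, which is greater than 1, so the flow is supercritical.

supercritical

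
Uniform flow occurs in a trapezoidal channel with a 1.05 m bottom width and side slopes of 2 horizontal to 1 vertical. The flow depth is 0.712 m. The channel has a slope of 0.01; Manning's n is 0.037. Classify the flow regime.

subcritical

With bottom width b = 1.05 m and side slope z = 2: A = (b + zy)y = (1.05 + 2×0.712)×0.712 = 1.761 m²; P = b + 2y√(1+z²) = 1.05 + 2×0.712×2.236 = 4.234 m.
Hydraulic radius R = A/P = 1.761/4.234 = 0.416 m.
V = (1/n) R^(2/3) √S = (1/0.037) × 0.416^(2/3) × √0.01 = 1.506 m/s. Hydraulic depth D_h = A/T = 1.761/3.898 = 0.4519 m.
Froude number Fr = V/√(g·D_h) = 1.506/√(9.81×0.4519) = 0.715, which is less than 1, so the flow is subcritical.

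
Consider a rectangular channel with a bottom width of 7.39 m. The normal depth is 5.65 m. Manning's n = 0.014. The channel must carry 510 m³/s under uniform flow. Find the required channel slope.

S = 0.01

Flow area A = b·y = 7.39 × 5.65 = 41.75 m². Wetted perimeter P = b + 2y = 7.39 + 2×5.65 = 18.69 m.
Hydraulic radius R = A/P = 41.75/18.69 = 2.234 m.
From Manning's equation, S = [nQ / (1 A R^(2/3))]² = [0.014 × 510 / (1 × 41.75 × 2.234^(2/3))]² = 0.01.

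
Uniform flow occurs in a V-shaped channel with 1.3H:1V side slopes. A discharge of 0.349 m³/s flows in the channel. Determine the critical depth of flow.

At critical depth, Q² T / (g A³) = 1, i.e. A³/T = Q²/g = 0.349²/9.81 = 0.01242.
Try y = 0.295 m: A³/T = 0.001888 — too small.
Try y = 0.541 m: A³/T = 0.03916 — too large.
Try y = 0.43 m: A³/T = 0.01242 — ≈ 0.01242.

y_c = 0.43 m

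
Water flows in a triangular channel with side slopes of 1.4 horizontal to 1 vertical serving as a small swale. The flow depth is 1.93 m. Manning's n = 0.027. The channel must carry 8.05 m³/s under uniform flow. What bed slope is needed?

S = 0.0024

For a triangular section with side slope z = 1.4: A = zy² = 1.4×1.93² = 5.215 m²; P = 2y√(1+z²) = 2×1.93×1.72 = 6.641 m.
Hydraulic radius R = A/P = 5.215/6.641 = 0.7853 m.
From Manning's equation, S = [nQ / (1 A R^(2/3))]² = [0.027 × 8.05 / (1 × 5.215 × 0.7853^(2/3))]² = 0.0024.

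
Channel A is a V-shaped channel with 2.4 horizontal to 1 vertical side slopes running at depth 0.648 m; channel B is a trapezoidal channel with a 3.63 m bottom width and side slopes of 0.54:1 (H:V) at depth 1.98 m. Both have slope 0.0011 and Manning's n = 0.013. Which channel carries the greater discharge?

Channel A: For a triangular section with side slope z = 2.4: A = zy² = 2.4×0.648² = 1.008 m²; P = 2y√(1+z²) = 2×0.648×2.6 = 3.37 m. Hydraulic radius R = A/P = 1.008/3.37 = 0.2991 m. Q_A = (1/0.013)·1.008·0.2991^(2/3)·√0.0011 = 1.15 m³/s.
Channel B: With bottom width b = 3.63 m and side slope z = 0.54: A = (b + zy)y = (3.63 + 0.54×1.98)×1.98 = 9.304 m²; P = b + 2y√(1+z²) = 3.63 + 2×1.98×1.136 = 8.13 m. Hydraulic radius R = A/P = 9.304/8.13 = 1.144 m. Q_B = (1/0.013)·9.304·1.144^(2/3)·√0.0011 = 25.97 m³/s.
Q_A = 1.15 m³/s vs Q_B = 25.97 m³/s, so channel B carries more.

channel B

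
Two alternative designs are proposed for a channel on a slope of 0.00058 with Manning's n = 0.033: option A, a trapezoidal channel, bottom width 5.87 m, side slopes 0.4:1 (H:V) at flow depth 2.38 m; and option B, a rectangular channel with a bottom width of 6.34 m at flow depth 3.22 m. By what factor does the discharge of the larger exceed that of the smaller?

1.33

Channel A: With bottom width b = 5.87 m and side slope z = 0.4: A = (b + zy)y = (5.87 + 0.4×2.38)×2.38 = 16.24 m²; P = b + 2y√(1+z²) = 5.87 + 2×2.38×1.077 = 11 m. Hydraulic radius R = A/P = 16.24/11 = 1.476 m. Q_A = (1/0.033)·16.24·1.476^(2/3)·√0.00058 = 15.36 m³/s.
Channel B: Flow area A = b·y = 6.34 × 3.22 = 20.41 m². Wetted perimeter P = b + 2y = 6.34 + 2×3.22 = 12.78 m. Hydraulic radius R = A/P = 20.41/12.78 = 1.597 m. Q_B = (1/0.033)·20.41·1.597^(2/3)·√0.00058 = 20.36 m³/s.
The larger discharge is 20.36 m³/s and the smaller is 15.36 m³/s; the ratio is 1.33.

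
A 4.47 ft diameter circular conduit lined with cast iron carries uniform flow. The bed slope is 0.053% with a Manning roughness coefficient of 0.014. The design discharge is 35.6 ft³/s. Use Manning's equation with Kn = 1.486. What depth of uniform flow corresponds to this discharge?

Manning's equation rearranged: A R^(2/3) = nQ / (1.486·√S) = 0.014 × 35.6 / (1.486 × √0.00053) = 14.57.
Trying y = 3.65 ft: A R^(2/3) = 16.84 — high.
Trying y = 3.2 ft: A R^(2/3) = 14.56 — ≈ 14.57.

y_n = 3.2 ft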